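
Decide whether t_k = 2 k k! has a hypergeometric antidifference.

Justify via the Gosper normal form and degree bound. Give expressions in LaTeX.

The ratio is (k + 1)**2/k.
A = k + 1, B = 1, C = k.
Key eq: (k + 1)·f(k+1) = (1)·f(k) + (k).
deg f ≤ 0 (via 1,0,1).
Match coefficients ⇒ f(k) = 1.
Certificate R = B(k−1)f/C = 1/k gives s_k = 2*factorial(k).
Check: Δs_k = 2*k*factorial(k). ✓

Yes. s_k = 2 k!.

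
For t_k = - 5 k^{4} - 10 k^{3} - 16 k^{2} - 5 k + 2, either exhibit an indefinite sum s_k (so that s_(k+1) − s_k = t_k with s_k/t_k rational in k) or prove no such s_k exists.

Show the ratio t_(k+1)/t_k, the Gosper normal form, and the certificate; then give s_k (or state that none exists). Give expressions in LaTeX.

Ratio r(k) = (5*k**4 + 30*k**3 + 76*k**2 + 87*k + 34)/(5*k**4 + 10*k**3 + 16*k**2 + 5*k - 2).
Take A(k)=1, B(k)=1, C(k)=k**4 + 2*k**3 + 16*k**2/5 + k - 2/5.
Need (1)·f(k+1) − (1)·f(k) = k**4 + 2*k**3 + 16*k**2/5 + k - 2/5.
d = 5 from the (0,0,4) case.
Match coefficients ⇒ f(k) = k*(k**4 + 2*k**2 - 3*k - 2)/5.
Certificate R = B(k−1)f/C = k*(k**4 + 2*k**2 - 3*k - 2)/(5*k**4 + 10*k**3 + 16*k**2 + 5*k - 2) gives s_k = k*(-k**4 - 2*k**2 + 3*k + 2).
Verify: -5*k**4 - 10*k**3 - 16*k**2 - 5*k + 2 matches t_k.

s_k = k \left(- k^{4} - 2 k^{2} + 3 k + 2\right)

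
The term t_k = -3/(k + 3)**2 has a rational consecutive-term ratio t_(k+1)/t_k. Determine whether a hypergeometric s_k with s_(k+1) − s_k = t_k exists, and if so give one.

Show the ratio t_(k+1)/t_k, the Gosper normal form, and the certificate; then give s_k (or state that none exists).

no hypergeometric antidifference exists

Compute t_(k+1)/t_k: get (k + 3)**2/(k + 4)**2.
Normal form (A,B,C) = (k**2 + 6*k + 9, k**2 + 8*k + 16, 1).
Key eq: (k**2 + 6*k + 9)·f(k+1) = (k**2 + 6*k + 9)·f(k) + (1).
deg f ≤ 0 (via 2,2,0).
Put f(k) = c0: A·f(k+1) − B(k−1)·f(k) − C = -1; need -1 = 0 — inconsistent ⇒ no f, not summable.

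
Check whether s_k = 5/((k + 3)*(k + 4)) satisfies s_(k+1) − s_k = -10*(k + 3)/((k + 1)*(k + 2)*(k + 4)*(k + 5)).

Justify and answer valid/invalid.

s_(k+1) = 5/((k + 4)*(k + 5))
s_(k+1) − s_k = -10/(k**3 + 12*k**2 + 47*k + 60)
(s_(k+1) − s_k) − t_k = 10*(3*k + 7)/(k**5 + 15*k**4 + 85*k**3 + 225*k**2 + 274*k + 120)

Invalid: residual 10*(3*k + 7)/(k**5 + 15*k**4 + 85*k**3 + 225*k**2 + 274*k + 120) ≠ 0.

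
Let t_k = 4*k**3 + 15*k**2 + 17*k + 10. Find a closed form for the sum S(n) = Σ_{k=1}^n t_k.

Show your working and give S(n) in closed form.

S(n) = n*(n**3 + 7*n**2 + 17*n + 21)

Step 1: r(k) = (4*k**3 + 27*k**2 + 59*k + 46)/(4*k**3 + 15*k**2 + 17*k + 10).
So A=1 and B=1, with C=k**3 + 15*k**2/4 + 17*k/4 + 5/2.
f must satisfy (1)·f(k+1) − (1)·f(k) = k**3 + 15*k**2/4 + 17*k/4 + 5/2.
Degrees (0,0,3) ⇒ d ≤ 4.
Solve for f: f(k) = k*(k**3 + 3*k**2 + 2*k + 4)/4 (degree 4 ≤ 4).
Then R = B(k−1)f/C = k*(k**3 + 3*k**2 + 2*k + 4)/(4*k**3 + 15*k**2 + 17*k + 10), so s_k = R(k)·t_k = k*(k**3 + 3*k**2 + 2*k + 4).
Check: Δs_k = 4*k**3 + 15*k**2 + 17*k + 10. ✓
Evaluate: s_(n+1) = n**4 + 7*n**3 + 17*n**2 + 21*n + 10; subtract s_(1) = 10 ⇒ S(n) = n*(n**3 + 7*n**2 + 17*n + 21).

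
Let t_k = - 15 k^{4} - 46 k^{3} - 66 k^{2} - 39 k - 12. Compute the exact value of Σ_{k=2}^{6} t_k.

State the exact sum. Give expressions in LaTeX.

Σ = -61130

Ratio r(k) = (15*k**4 + 106*k**3 + 294*k**2 + 369*k + 178)/(15*k**4 + 46*k**3 + 66*k**2 + 39*k + 12).
Factor: A=1; B=1; C=k**4 + 46*k**3/15 + 22*k**2/5 + 13*k/5 + 4/5.
f must satisfy (1)·f(k+1) − (1)·f(k) = k**4 + 46*k**3/15 + 22*k**2/5 + 13*k/5 + 4/5.
d = 5 from the (0,0,4) case.
A polynomial solution: f(k) = k*(3*k**4 + 4*k**3 + 4*k**2 - 2*k + 3)/15.
Then R = B(k−1)f/C = k*(3*k**4 + 4*k**3 + 4*k**2 - 2*k + 3)/(15*k**4 + 46*k**3 + 66*k**2 + 39*k + 12), so s_k = R(k)·t_k = k*(-3*k**4 - 4*k**3 - 4*k**2 + 2*k - 3).
Check: Δs_k = -15*k**4 - 46*k**3 - 66*k**2 - 39*k - 12. ✓
Telescoping: Σ = s_(7) − s_(2) = -61320 − (-190) = -61130.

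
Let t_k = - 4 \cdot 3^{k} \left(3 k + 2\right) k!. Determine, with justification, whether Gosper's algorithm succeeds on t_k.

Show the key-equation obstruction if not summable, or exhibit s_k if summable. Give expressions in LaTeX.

Ratio r(k) = 3*(k + 1)*(3*k + 5)/(3*k + 2).
Gosper form: A/B · C(k+1)/C(k) with A=3*k + 3, B=1, C=k + 2/3.
Key eq: (3*k + 3)·f(k+1) = (1)·f(k) + (k + 2/3).
Bound: deg f ≤ 0.
Solving with deg f ≤ 0: f(k) = 1/3.
So s_k = (B(k−1)f/C)·t_k = (1/(3*k + 2))·t_k = -4*3**k*factorial(k).
s_(k+1) − s_k = -4*3**k*(3*k + 2)*factorial(k) = t_k.

Yes. s_k = - 4 \cdot 3^{k} k!.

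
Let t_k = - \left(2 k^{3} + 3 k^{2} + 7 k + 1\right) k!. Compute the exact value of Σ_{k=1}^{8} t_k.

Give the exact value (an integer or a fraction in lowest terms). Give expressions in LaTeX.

Σ = -56246397

r(k) = (2*k**4 + 11*k**3 + 28*k**2 + 32*k + 13)/(2*k**3 + 3*k**2 + 7*k + 1) after simplifying.
Normal form (A,B,C) = (k + 1, 1, k**3 + 3*k**2/2 + 7*k/2 + 1/2).
Key eq: (k + 1)·f(k+1) = (1)·f(k) + (k**3 + 3*k**2/2 + 7*k/2 + 1/2).
Degrees (1,0,3) ⇒ d ≤ 2.
Match coefficients ⇒ f(k) = (2*k**2 - k + 2)/2.
Get s_k = R·t_k = -(2*k**2 - k + 2)*factorial(k) with R(k) = B(k−1)f(k)/C(k) = (2*k**2 - k + 2)/(2*k**3 + 3*k**2 + 7*k + 1).
Δs = -(2*k**3 + 3*k**2 + 7*k + 1)*factorial(k), as required.
Telescoping: Σ = s_(9) − s_(1) = -56246400 − (-3) = -56246397.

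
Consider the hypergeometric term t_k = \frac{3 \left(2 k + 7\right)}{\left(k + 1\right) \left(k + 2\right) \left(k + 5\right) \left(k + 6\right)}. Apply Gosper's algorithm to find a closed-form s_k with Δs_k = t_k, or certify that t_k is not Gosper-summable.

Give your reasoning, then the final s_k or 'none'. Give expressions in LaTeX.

The ratio is (k + 1)*(k + 5)*(2*k + 9)/((k + 3)*(k + 7)*(2*k + 7)).
Factor: A=k + 1; B=k + 7; C=k**3 + 21*k**2/2 + 73*k/2 + 42.
Need (k + 1)·f(k+1) − (k + 6)·f(k) = k**3 + 21*k**2/2 + 73*k/2 + 42.
d = 5 from the (1,1,3) case.
A polynomial solution: f(k) = k*(k + 2)*(k + 3)*(k + 4)*(k + 6)/10.
Certificate R = B(k−1)f/C = k*(k + 2)*(k + 6)**2/(5*(2*k + 7)) gives s_k = 3*k*(k + 6)/(5*(k**2 + 6*k + 5)).
Check: Δs_k = 3*(2*k + 7)/(k**4 + 14*k**3 + 65*k**2 + 112*k + 60). ✓

s_k = \frac{3 k \left(k + 6\right)}{5 \left(k^{2} + 6 k + 5\right)}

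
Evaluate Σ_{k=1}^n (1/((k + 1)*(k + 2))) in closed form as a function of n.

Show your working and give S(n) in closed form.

Ratio r(k) = (k + 1)/(k + 3).
Gosper form: A/B · C(k+1)/C(k) with A=k + 1, B=k + 3, C=1.
Set up (k + 1)·f(k+1) − (k + 2)·f(k) − (1) = 0.
d = 1 from the (1,1,0) case.
Coefficient equations give f(k) = k.
Certificate R = B(k−1)f/C = k*(k + 2) gives s_k = k/(k + 1).
s_(k+1) − s_k = 1/(k**2 + 3*k + 2) = t_k.
s_(n+1) = (n + 1)/(n + 2) and s_(1) = 1/2, so S(n) = n/(2*(n + 2)).

S(n) = n/(2*(n + 2))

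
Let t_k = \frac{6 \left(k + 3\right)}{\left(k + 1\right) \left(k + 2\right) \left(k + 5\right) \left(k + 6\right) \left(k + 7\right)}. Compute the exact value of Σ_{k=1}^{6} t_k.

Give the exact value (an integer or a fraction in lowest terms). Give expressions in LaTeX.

Step 1: r(k) = (k + 1)*(k + 4)*(k + 5)/((k + 3)**2*(k + 8)).
So A=k + 1 and B=k + 8, with C=k**3 + 10*k**2 + 33*k + 36.
Set up (k + 1)·f(k+1) − (k + 7)·f(k) − (k**3 + 10*k**2 + 33*k + 36) = 0.
From deg A=1, deg B=1, deg C=3: d=6.
Coefficient equations give f(k) = k*(k + 2)*(k + 3)*(k + 4)*(k**2 + 12*k + 41)/90.
Get s_k = R·t_k = k*(k**2 + 12*k + 41)/(15*(k**3 + 12*k**2 + 41*k + 30)) with R(k) = B(k−1)f(k)/C(k) = k*(k + 2)*(k + 7)*(k**2 + 12*k + 41)/(90*(k + 3)).
s_(k+1) − s_k = 6*(k + 3)/(k**5 + 21*k**4 + 163*k**3 + 567*k**2 + 844*k + 420) = t_k.
Sum = s_(7) − s_(1); s_(7) = 203/3120, s_(1) = 3/70 ⇒ 97/4368.

Σ = 97/4368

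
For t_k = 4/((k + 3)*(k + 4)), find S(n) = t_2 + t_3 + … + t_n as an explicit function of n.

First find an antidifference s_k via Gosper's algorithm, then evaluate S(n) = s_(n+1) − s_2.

The ratio is (k + 3)/(k + 5).
Normal form (A,B,C) = (k + 3, k + 5, 1).
f must satisfy (k + 3)·f(k+1) − (k + 4)·f(k) = 1.
From deg A=1, deg B=1, deg C=0: d=1.
Match coefficients ⇒ f(k) = k/3.
R(k) = B(k−1)·f(k)/C(k) = k*(k + 4)/3; s_k = R·t_k = 4*k/(3*(k + 3)).
Δs = 4/(k**2 + 7*k + 12), as required.
Evaluate: s_(n+1) = 4*(n + 1)/(3*(n + 4)); subtract s_(2) = 8/15 ⇒ S(n) = 4*(n - 1)/(5*(n + 4)).

S(n) = 4*(n - 1)/(5*(n + 4))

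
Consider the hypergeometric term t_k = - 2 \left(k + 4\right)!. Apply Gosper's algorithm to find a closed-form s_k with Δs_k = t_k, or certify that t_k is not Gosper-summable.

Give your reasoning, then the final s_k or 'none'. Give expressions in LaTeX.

Ratio r(k) = k + 5.
A = k + 5, B = 1, C = 1.
Need (k + 5)·f(k+1) − (1)·f(k) = 1.
From deg A=1, deg B=0, deg C=0: d=-1.
deg f ≤ -1 is impossible — no certificate.

not Gosper-summable; s_k does not exist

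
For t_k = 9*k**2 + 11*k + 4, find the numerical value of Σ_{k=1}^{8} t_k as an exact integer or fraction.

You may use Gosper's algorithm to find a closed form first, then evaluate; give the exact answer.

The ratio is (9*k**2 + 29*k + 24)/(9*k**2 + 11*k + 4).
Normal form (A,B,C) = (1, 1, k**2 + 11*k/9 + 4/9).
Need (1)·f(k+1) − (1)·f(k) = k**2 + 11*k/9 + 4/9.
deg f ≤ 3 (via 0,0,2).
Coefficient equations give f(k) = k**2*(3*k + 1)/9.
R(k) = B(k−1)·f(k)/C(k) = k**2*(3*k + 1)/(9*k**2 + 11*k + 4); s_k = R·t_k = k**2*(3*k + 1).
Check: Δs_k = 9*k**2 + 11*k + 4. ✓
Sum = s_(9) − s_(1); s_(9) = 2268, s_(1) = 4 ⇒ 2264.

Σ = 2264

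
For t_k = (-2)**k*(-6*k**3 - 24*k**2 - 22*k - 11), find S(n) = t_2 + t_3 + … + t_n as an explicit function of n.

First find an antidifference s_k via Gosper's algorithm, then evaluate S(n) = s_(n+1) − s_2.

Step 1: r(k) = 2*(-6*k**3 - 42*k**2 - 88*k - 63)/(6*k**3 + 24*k**2 + 22*k + 11).
A = -2, B = 1, C = k**3 + 4*k**2 + 11*k/3 + 11/6.
Set up (-2)·f(k+1) − (1)·f(k) − (k**3 + 4*k**2 + 11*k/3 + 11/6) = 0.
Degrees (0,0,3) ⇒ d ≤ 3.
Solve for f: f(k) = -(2*k**3 + 4*k**2 - 2*k + 1)/6 (degree 3 ≤ 3).
Then R = B(k−1)f/C = -(2*k**3 + 4*k**2 - 2*k + 1)/(6*k**3 + 24*k**2 + 22*k + 11), so s_k = R(k)·t_k = (-2)**k*(2*k**3 + 4*k**2 - 2*k + 1).
Check: Δs_k = (-2)**k*(-6*k**3 - 24*k**2 - 22*k - 11). ✓
Σ_(k=2)^n t_k = s_(n+1) − s_(2) = ((-2)**(n + 1)*(2*n**3 + 10*n**2 + 12*n + 5)) − (116), i.e. -4*(-2)**n*n**3 - 20*(-2)**n*n**2 - 24*(-2)**n*n - 10*(-2)**n - 116.

S(n) = -4*(-2)**n*n**3 - 20*(-2)**n*n**2 - 24*(-2)**n*n - 10*(-2)**n - 116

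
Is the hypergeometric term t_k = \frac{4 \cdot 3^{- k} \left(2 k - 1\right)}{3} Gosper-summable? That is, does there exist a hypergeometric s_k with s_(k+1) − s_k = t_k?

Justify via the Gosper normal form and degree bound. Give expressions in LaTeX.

Step 1: r(k) = (2*k + 1)/(3*(2*k - 1)).
Normal form (A,B,C) = (1/3, 1, k - 1/2).
Solve (1/3)·f(k+1) − (1)·f(k) = k - 1/2.
d = 1 from the (0,0,1) case.
Match coefficients ⇒ f(k) = -3*k/2.
Certificate R = B(k−1)f/C = -3*k/(2*k - 1) gives s_k = -4*k/3**k.
Check: Δs_k = 4*(2*k - 1)/(3*3**k). ✓

Yes. s_k = - 4 \cdot 3^{- k} k.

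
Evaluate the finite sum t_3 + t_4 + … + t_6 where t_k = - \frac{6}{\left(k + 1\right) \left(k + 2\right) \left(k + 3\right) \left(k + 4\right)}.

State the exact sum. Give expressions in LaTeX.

Step 1: r(k) = (k + 1)/(k + 5).
A = k + 1, B = k + 5, C = 1.
f must satisfy (k + 1)·f(k+1) − (k + 4)·f(k) = 1.
deg f ≤ 3 (via 1,1,0).
Coefficient equations give f(k) = k*(k**2 + 6*k + 11)/18.
So s_k = (B(k−1)f/C)·t_k = (k*(k + 4)*(k**2 + 6*k + 11)/18)·t_k = k*(-k**2 - 6*k - 11)/(3*(k + 1)*(k + 2)*(k + 3)).
Verify: -6/(k**4 + 10*k**3 + 35*k**2 + 50*k + 24) matches t_k.
Telescoping: Σ = s_(7) − s_(3) = -119/360 − (-19/60) = -1/72.

Σ = -1/72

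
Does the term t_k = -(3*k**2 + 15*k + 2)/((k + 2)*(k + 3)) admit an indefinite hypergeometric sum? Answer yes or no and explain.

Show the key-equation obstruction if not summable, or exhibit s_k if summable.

Yes. s_k = k*(2 - 3*k)/(k + 2).

Ratio r(k) = (k + 2)*(15*k + 3*(k + 1)**2 + 17)/((k + 4)*(3*k**2 + 15*k + 2)).
Factor: A=k + 2; B=k + 4; C=k**2 + 5*k + 2/3.
Key eq: (k + 2)·f(k+1) = (k + 3)·f(k) + (k**2 + 5*k + 2/3).
Degrees (1,1,2) ⇒ d ≤ 2.
Solving with deg f ≤ 2: f(k) = k*(3*k - 2)/3.
Then R = B(k−1)f/C = k*(k + 3)*(3*k - 2)/(3*k**2 + 15*k + 2), so s_k = R(k)·t_k = k*(2 - 3*k)/(k + 2).
Δs = (-3*k**2 - 15*k - 2)/(k**2 + 5*k + 6), as required.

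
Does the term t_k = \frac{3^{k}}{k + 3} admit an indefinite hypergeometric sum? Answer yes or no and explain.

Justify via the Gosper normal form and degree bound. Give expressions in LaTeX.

No — key equation has no polynomial f.

Step 1: r(k) = 3*(k + 3)/(k + 4).
A = 3*k + 9, B = k + 4, C = 1.
Need (3*k + 9)·f(k+1) − (k + 3)·f(k) = 1.
deg f ≤ -1 (via 1,1,0).
d = -1 < 0 ⇒ no nonzero polynomial f; not summable.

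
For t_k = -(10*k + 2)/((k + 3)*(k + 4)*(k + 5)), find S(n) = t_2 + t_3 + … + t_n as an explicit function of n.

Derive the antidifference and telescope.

t_(k+1)/t_k = (k + 3)*(5*k + 6)/((k + 6)*(5*k + 1)).
So A=k + 3 and B=k + 6, with C=k + 1/5.
Key eq: (k + 3)·f(k+1) = (k + 5)·f(k) + (k + 1/5).
Degrees (1,1,1) ⇒ d ≤ 2.
Solving with deg f ≤ 2: f(k) = k*(2*k - 1)/15.
So s_k = (B(k−1)f/C)·t_k = (k*(k + 5)*(2*k - 1)/(3*(5*k + 1)))·t_k = -2*k*(2*k - 1)/(3*(k + 3)*(k + 4)).
Check: Δs_k = 2*(-5*k - 1)/(k**3 + 12*k**2 + 47*k + 60). ✓
Evaluate: s_(n+1) = 2*(-2*n**2 - 3*n - 1)/(3*(n**2 + 9*n + 20)); subtract s_(2) = -2/15 ⇒ S(n) = 2*(-3*n**2 - 2*n + 5)/(5*(n**2 + 9*n + 20)).

S(n) = 2*(-3*n**2 - 2*n + 5)/(5*(n**2 + 9*n + 20))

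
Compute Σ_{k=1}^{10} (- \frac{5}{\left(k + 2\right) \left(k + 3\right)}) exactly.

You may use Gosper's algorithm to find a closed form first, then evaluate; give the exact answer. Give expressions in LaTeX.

Σ = -50/39

Step 1: r(k) = (k + 2)/(k + 4).
Factor: A=k + 2; B=k + 4; C=1.
Set up (k + 2)·f(k+1) − (k + 3)·f(k) − (1) = 0.
d = 1 from the (1,1,0) case.
Solving with deg f ≤ 1: f(k) = k/2.
Certificate R = B(k−1)f/C = k*(k + 3)/2 gives s_k = -5*k/(2*k + 4).
Check: Δs_k = -5/(k**2 + 5*k + 6). ✓
Telescoping: Σ = s_(11) − s_(1) = -55/26 − (-5/6) = -50/39.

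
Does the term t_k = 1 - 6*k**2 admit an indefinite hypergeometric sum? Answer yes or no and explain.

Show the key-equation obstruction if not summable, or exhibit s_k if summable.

Yes. s_k = k**2*(3 - 2*k).

The ratio is (6*(k + 1)**2 - 1)/(6*k**2 - 1).
Normal form (A,B,C) = (1, 1, k**2 - 1/6).
Solve (1)·f(k+1) − (1)·f(k) = k**2 - 1/6.
Bound: deg f ≤ 3.
Solve for f: f(k) = k**2*(2*k - 3)/6 (degree 3 ≤ 3).
R(k) = B(k−1)·f(k)/C(k) = k**2*(2*k - 3)/(6*k**2 - 1); s_k = R·t_k = k**2*(3 - 2*k).
Δs = 1 - 6*k**2, as required.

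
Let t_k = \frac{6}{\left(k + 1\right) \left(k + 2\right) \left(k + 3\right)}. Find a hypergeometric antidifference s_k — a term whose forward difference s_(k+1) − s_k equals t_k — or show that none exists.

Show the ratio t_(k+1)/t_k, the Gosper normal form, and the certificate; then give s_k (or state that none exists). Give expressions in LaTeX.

s_k = \frac{3 k \left(k + 3\right)}{2 \left(k + 1\right) \left(k + 2\right)}

Ratio r(k) = (k + 1)/(k + 4).
Take A(k)=k + 1, B(k)=k + 4, C(k)=1.
Need (k + 1)·f(k+1) − (k + 3)·f(k) = 1.
deg f ≤ 2 (via 1,1,0).
Solve for f: f(k) = k*(k + 3)/4 (degree 2 ≤ 2).
Get s_k = R·t_k = 3*k*(k + 3)/(2*(k + 1)*(k + 2)) with R(k) = B(k−1)f(k)/C(k) = k*(k + 3)**2/4.
Check: Δs_k = 6/(k**3 + 6*k**2 + 11*k + 6). ✓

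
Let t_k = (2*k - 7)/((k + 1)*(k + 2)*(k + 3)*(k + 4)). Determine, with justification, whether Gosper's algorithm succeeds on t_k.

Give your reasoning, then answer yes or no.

t_(k+1)/t_k = (k + 1)*(2*k - 5)/((k + 5)*(2*k - 7)).
A = k + 1, B = k + 5, C = k - 7/2.
Solve (k + 1)·f(k+1) − (k + 4)·f(k) = k - 7/2.
From deg A=1, deg B=1, deg C=1: d=3.
A polynomial solution: f(k) = -k*(k**2 + 6*k + 14)/6.
Certificate R = B(k−1)f/C = -k*(k + 4)*(k**2 + 6*k + 14)/(3*(2*k - 7)) gives s_k = k*(-k**2 - 6*k - 14)/(3*(k + 1)*(k + 2)*(k + 3)).
s_(k+1) − s_k = (2*k - 7)/(k**4 + 10*k**3 + 35*k**2 + 50*k + 24) = t_k.

Yes. s_k = k*(-k**2 - 6*k - 14)/(3*(k + 1)*(k + 2)*(k + 3)).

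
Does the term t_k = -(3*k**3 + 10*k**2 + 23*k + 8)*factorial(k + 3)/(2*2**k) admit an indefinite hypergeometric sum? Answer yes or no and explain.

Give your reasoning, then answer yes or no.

Yes. s_k = -(3*k**2 - 2*k + 2)*factorial(k + 3)/2**k.

Compute t_(k+1)/t_k: get (3*k**4 + 31*k**3 + 128*k**2 + 252*k + 176)/(2*(3*k**3 + 10*k**2 + 23*k + 8)).
Take A(k)=k/2 + 2, B(k)=1, C(k)=k**3 + 10*k**2/3 + 23*k/3 + 8/3.
Solve (k/2 + 2)·f(k+1) − (1)·f(k) = k**3 + 10*k**2/3 + 23*k/3 + 8/3.
d = 2 from the (1,0,3) case.
Solving with deg f ≤ 2: f(k) = 2*(3*k**2 - 2*k + 2)/3.
So s_k = (B(k−1)f/C)·t_k = (2*(3*k**2 - 2*k + 2)/(3*k**3 + 10*k**2 + 23*k + 8))·t_k = -(3*k**2 - 2*k + 2)*factorial(k + 3)/2**k.
Δs = -(3*k**3 + 10*k**2 + 23*k + 8)*factorial(k + 3)/(2*2**k), as required.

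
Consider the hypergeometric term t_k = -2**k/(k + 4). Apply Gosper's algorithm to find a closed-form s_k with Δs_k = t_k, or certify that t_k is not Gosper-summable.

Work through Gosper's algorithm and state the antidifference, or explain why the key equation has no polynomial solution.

none — t_k is not Gosper-summable

Step 1: r(k) = 2*(k + 4)/(k + 5).
Gosper form: A/B · C(k+1)/C(k) with A=2*k + 8, B=k + 5, C=1.
Key eq: (2*k + 8)·f(k+1) = (k + 4)·f(k) + (1).
Degrees (1,1,0) ⇒ d ≤ -1.
d = -1 < 0 ⇒ no nonzero polynomial f; not summable.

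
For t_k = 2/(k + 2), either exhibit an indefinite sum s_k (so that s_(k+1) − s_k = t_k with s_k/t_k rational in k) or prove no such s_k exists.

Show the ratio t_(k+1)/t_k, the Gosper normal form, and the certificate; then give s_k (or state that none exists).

none — t_k is not Gosper-summable

Compute t_(k+1)/t_k: get (k + 2)/(k + 3).
Normal form (A,B,C) = (k + 2, k + 3, 1).
Set up (k + 2)·f(k+1) − (k + 2)·f(k) − (1) = 0.
Degrees (1,1,0) ⇒ d ≤ 0.
Put f(k) = c0: A·f(k+1) − B(k−1)·f(k) − C = -1; need -1 = 0 — inconsistent ⇒ no f, not summable.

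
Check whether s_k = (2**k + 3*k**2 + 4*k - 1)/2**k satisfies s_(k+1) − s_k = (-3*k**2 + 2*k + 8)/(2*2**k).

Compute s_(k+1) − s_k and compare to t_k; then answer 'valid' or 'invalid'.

Valid — Δs_k = t_k.

s_(k+1) = (2*2**k + 3*k**2 + 10*k + 6)/(2*2**k)
s_(k+1) − s_k = (-3*k**2 + 2*k + 8)/(2*2**k)
(s_(k+1) − s_k) − t_k = 0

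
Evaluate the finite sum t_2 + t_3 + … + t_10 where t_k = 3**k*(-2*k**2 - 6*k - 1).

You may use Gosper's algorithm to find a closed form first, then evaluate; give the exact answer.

Σ = -21257613

r(k) = 3*(2*k**2 + 10*k + 9)/(2*k**2 + 6*k + 1) after simplifying.
Take A(k)=3, B(k)=1, C(k)=k**2 + 3*k + 1/2.
Need (3)·f(k+1) − (1)·f(k) = k**2 + 3*k + 1/2.
d = 2 from the (0,0,2) case.
Solving with deg f ≤ 2: f(k) = (k - 1)*(k + 1)/2.
Then R = B(k−1)f/C = (k - 1)*(k + 1)/(2*k**2 + 6*k + 1), so s_k = R(k)·t_k = 3**k*(1 - k**2).
Δs = 3**k*(k**2 - 3*(k + 1)**2 + 2), as required.
Sum = s_(11) − s_(2); s_(11) = -21257640, s_(2) = -27 ⇒ -21257613.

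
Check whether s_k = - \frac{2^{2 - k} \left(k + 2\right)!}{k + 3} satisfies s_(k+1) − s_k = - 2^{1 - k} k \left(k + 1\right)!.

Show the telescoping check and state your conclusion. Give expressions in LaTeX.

Invalid: residual \frac{2^{1 - k} \left(k^{2} + 3 k - 2\right) \left(k + 1\right)!}{\left(k + 3\right) \left(k + 4\right)} ≠ 0.

s_(k+1) = -2**(1 - k)*factorial(k + 3)/(k + 4)
s_(k+1) − s_k = -2**(1 - k)*(k**2 + 4*k + 1)*factorial(k + 2)/((k + 3)*(k + 4))
(s_(k+1) − s_k) − t_k = 2**(1 - k)*(k**2 + 3*k - 2)*factorial(k + 1)/((k + 3)*(k + 4))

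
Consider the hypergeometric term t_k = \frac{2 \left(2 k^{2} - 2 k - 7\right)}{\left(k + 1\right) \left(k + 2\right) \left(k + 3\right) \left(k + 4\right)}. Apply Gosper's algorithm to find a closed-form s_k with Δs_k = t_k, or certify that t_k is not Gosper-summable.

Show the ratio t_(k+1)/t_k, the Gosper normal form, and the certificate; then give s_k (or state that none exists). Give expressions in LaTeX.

Compute t_(k+1)/t_k: get (k + 1)*(2*k - 2*(k + 1)**2 + 9)/((k + 5)*(-2*k**2 + 2*k + 7)).
Factor: A=k + 1; B=k + 5; C=k**2 - k - 7/2.
Set up (k + 1)·f(k+1) − (k + 4)·f(k) − (k**2 - k - 7/2) = 0.
Bound: deg f ≤ 3.
Solve for f: f(k) = -k*(k**2 + 18*k + 23)/12 (degree 3 ≤ 3).
So s_k = (B(k−1)f/C)·t_k = (-k*(k + 4)*(k**2 + 18*k + 23)/(6*(2*k**2 - 2*k - 7)))·t_k = k*(-k**2 - 18*k - 23)/(3*(k + 1)*(k + 2)*(k + 3)).
s_(k+1) − s_k = 2*(2*k**2 - 2*k - 7)/(k**4 + 10*k**3 + 35*k**2 + 50*k + 24) = t_k.

s_k = \frac{k \left(- k^{2} - 18 k - 23\right)}{3 \left(k + 1\right) \left(k + 2\right) \left(k + 3\right)}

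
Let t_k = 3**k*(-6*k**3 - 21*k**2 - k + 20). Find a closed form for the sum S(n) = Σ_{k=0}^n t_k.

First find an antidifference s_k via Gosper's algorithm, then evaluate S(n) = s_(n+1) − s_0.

S(n) = -9*3**n*n**3 - 18*3**n*n**2 + 3*3**n*n + 24*3**n - 4

Ratio r(k) = 3*(6*k**3 + 39*k**2 + 61*k + 8)/(6*k**3 + 21*k**2 + k - 20).
So A=3 and B=1, with C=k**3 + 7*k**2/2 + k/6 - 10/3.
Key eq: (3)·f(k+1) = (1)·f(k) + (k**3 + 7*k**2/2 + k/6 - 10/3).
Bound: deg f ≤ 3.
A polynomial solution: f(k) = (k - 2)*(3*k**2 + 3*k + 2)/6.
Get s_k = R·t_k = 3**k*(-3*k**3 + 3*k**2 + 4*k + 4) with R(k) = B(k−1)f(k)/C(k) = (k - 2)*(3*k**2 + 3*k + 2)/(6*k**3 + 21*k**2 + k - 20).
Δs = 3**k*(-6*k**3 - 21*k**2 - k + 20), as required.
Telescope: S(n) = s_(n+1) − s_(0) = 3**(n + 1)*(-3*n**3 - 6*n**2 + n + 8) − (4) = -9*3**n*n**3 - 18*3**n*n**2 + 3*3**n*n + 24*3**n - 4.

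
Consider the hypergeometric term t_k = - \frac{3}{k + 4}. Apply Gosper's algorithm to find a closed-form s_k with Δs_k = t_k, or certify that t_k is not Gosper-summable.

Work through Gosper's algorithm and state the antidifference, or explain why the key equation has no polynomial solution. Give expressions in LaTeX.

no hypergeometric antidifference exists

Step 1: r(k) = (k + 4)/(k + 5).
So A=k + 4 and B=k + 5, with C=1.
Solve (k + 4)·f(k+1) − (k + 4)·f(k) = 1.
deg f ≤ 0 (via 1,1,0).
Put f(k) = c0: A·f(k+1) − B(k−1)·f(k) − C = -1; need -1 = 0 — inconsistent ⇒ no f, not summable.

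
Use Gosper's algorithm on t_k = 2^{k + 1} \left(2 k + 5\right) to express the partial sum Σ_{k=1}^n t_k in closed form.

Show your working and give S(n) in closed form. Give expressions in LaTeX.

S(n) = 8 \cdot 2^{n} n + 12 \cdot 2^{n} - 12

Compute t_(k+1)/t_k: get 2*(2*k + 7)/(2*k + 5).
Take A(k)=2, B(k)=1, C(k)=k + 5/2.
Need (2)·f(k+1) − (1)·f(k) = k + 5/2.
Degrees (0,0,1) ⇒ d ≤ 1.
Solving with deg f ≤ 1: f(k) = (2*k + 1)/2.
Get s_k = R·t_k = 2**(k + 1)*(2*k + 1) with R(k) = B(k−1)f(k)/C(k) = (2*k + 1)/(2*k + 5).
s_(k+1) − s_k = 2**(k + 1)*(2*k + 5) = t_k.
Evaluate: s_(n+1) = 2**(n + 2)*(2*n + 3); subtract s_(1) = 12 ⇒ S(n) = 8*2**n*n + 12*2**n - 12.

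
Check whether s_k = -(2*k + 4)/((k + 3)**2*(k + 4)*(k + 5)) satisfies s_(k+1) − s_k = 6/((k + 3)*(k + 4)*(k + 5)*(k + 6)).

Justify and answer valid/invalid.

Invalid: residual 2*(-4*k - 15)/(k**6 + 25*k**5 + 257*k**4 + 1391*k**3 + 4182*k**2 + 6624*k + 4320) ≠ 0.

s_(k+1) = 2*(-k - 3)/((k + 4)**2*(k + 5)*(k + 6))
s_(k+1) − s_k = 2*(3*k**2 + 17*k + 21)/(k**6 + 25*k**5 + 257*k**4 + 1391*k**3 + 4182*k**2 + 6624*k + 4320)
(s_(k+1) − s_k) − t_k = 2*(-4*k - 15)/(k**6 + 25*k**5 + 257*k**4 + 1391*k**3 + 4182*k**2 + 6624*k + 4320)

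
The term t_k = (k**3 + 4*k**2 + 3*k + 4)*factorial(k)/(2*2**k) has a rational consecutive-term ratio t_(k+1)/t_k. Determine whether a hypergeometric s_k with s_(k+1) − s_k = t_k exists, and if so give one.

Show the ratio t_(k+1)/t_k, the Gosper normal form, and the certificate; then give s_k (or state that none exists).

s_k = k*(k + 3)*factorial(k)/2**k

Step 1: r(k) = (k**4 + 8*k**3 + 21*k**2 + 26*k + 12)/(2*(k**3 + 4*k**2 + 3*k + 4)).
Gosper form: A/B · C(k+1)/C(k) with A=k/2 + 1/2, B=1, C=k**3 + 4*k**2 + 3*k + 4.
f must satisfy (k/2 + 1/2)·f(k+1) − (1)·f(k) = k**3 + 4*k**2 + 3*k + 4.
Bound: deg f ≤ 2.
Solving with deg f ≤ 2: f(k) = 2*k*(k + 3).
R(k) = B(k−1)·f(k)/C(k) = 2*k*(k + 3)/(k**3 + 4*k**2 + 3*k + 4); s_k = R·t_k = k*(k + 3)*factorial(k)/2**k.
Check: Δs_k = (k**3 + 4*k**2 + 3*k + 4)*factorial(k)/(2*2**k). ✓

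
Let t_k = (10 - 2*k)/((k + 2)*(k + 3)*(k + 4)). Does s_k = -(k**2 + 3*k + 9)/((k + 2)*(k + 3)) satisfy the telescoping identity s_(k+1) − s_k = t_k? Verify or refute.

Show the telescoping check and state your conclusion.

valid; difference matches t_k

s_(k+1) = (-3*k - (k + 1)**2 - 12)/((k + 3)*(k + 4))
s_(k+1) − s_k = 2*(5 - k)/(k**3 + 9*k**2 + 26*k + 24)
(s_(k+1) − s_k) − t_k = 0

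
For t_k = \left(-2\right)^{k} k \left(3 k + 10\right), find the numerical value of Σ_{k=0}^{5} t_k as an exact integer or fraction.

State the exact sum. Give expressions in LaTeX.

Σ = -2946

r(k) = -2*(k + 1)*(3*k + 13)/(k*(3*k + 10)) after simplifying.
Factor: A=-2; B=1; C=k**2 + 10*k/3.
Set up (-2)·f(k+1) − (1)·f(k) − (k**2 + 10*k/3) = 0.
Degrees (0,0,2) ⇒ d ≤ 2.
Solve for f: f(k) = -(k**2 + 2*k - 2)/3 (degree 2 ≤ 2).
R(k) = B(k−1)·f(k)/C(k) = -(k**2 + 2*k - 2)/(k*(3*k + 10)); s_k = R·t_k = (-2)**k*(-k**2 - 2*k + 2).
Δs = (-2)**k*k*(3*k + 10), as required.
Σ_(k=0)^(5) t_k = s_(6) − s_(0) = -2944 − (2) = -2946.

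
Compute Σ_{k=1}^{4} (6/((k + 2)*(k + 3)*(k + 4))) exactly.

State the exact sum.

Ratio r(k) = (k + 2)/(k + 5).
Factor: A=k + 2; B=k + 5; C=1.
Need (k + 2)·f(k+1) − (k + 4)·f(k) = 1.
Bound: deg f ≤ 2.
Coefficient equations give f(k) = k*(k + 5)/12.
So s_k = (B(k−1)f/C)·t_k = (k*(k + 4)*(k + 5)/12)·t_k = k*(k + 5)/(2*(k + 2)*(k + 3)).
Δs = 6/(k**3 + 9*k**2 + 26*k + 24), as required.
Telescoping: Σ = s_(5) − s_(1) = 25/56 − (1/4) = 11/56.

Σ = 11/56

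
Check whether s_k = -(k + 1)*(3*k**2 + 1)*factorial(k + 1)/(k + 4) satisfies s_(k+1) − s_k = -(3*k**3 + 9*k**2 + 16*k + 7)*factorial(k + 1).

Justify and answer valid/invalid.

Invalid: residual 3*(3*k**4 + 21*k**3 + 49*k**2 + 71*k + 27)*factorial(k + 1)/((k + 4)*(k + 5)) ≠ 0.

s_(k+1) = -(k + 2)*(3*k**2 + 6*k + 4)*factorial(k + 2)/(k + 5)
s_(k+1) − s_k = -(3*k**5 + 27*k**4 + 94*k**3 + 184*k**2 + 170*k + 59)*factorial(k + 1)/((k + 4)*(k + 5))
(s_(k+1) − s_k) − t_k = 3*(3*k**4 + 21*k**3 + 49*k**2 + 71*k + 27)*factorial(k + 1)/((k + 4)*(k + 5))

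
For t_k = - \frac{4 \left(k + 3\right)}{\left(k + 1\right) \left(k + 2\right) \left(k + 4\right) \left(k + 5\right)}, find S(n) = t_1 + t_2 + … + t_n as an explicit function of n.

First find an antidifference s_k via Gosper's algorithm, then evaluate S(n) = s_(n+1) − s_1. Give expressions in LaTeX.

The ratio is (k + 1)*(k + 4)**2/((k + 3)**2*(k + 6)).
Take A(k)=k + 1, B(k)=k + 6, C(k)=k**2 + 6*k + 9.
Solve (k + 1)·f(k+1) − (k + 5)·f(k) = k**2 + 6*k + 9.
Degrees (1,1,2) ⇒ d ≤ 4.
Solve for f: f(k) = k*(k + 2)*(k + 3)*(k + 5)/8 (degree 4 ≤ 4).
Then R = B(k−1)f/C = k*(k + 2)*(k + 5)**2/(8*(k + 3)), so s_k = R(k)·t_k = k*(-k - 5)/(2*(k**2 + 5*k + 4)).
Δs = 4*(-k - 3)/(k**4 + 12*k**3 + 49*k**2 + 78*k + 40), as required.
Σ_(k=1)^n t_k = s_(n+1) − s_(1) = ((-n**2 - 7*n - 6)/(2*(n**2 + 7*n + 10))) − (-3/10), i.e. n*(-n - 7)/(5*(n**2 + 7*n + 10)).

S(n) = \frac{n \left(- n - 7\right)}{5 \left(n^{2} + 7 n + 10\right)}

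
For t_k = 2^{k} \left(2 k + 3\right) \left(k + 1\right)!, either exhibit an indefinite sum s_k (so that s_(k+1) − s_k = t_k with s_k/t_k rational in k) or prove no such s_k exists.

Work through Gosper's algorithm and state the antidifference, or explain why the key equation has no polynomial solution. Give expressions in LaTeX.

s_k = 2^{k} \left(k + 1\right)!

Step 1: r(k) = 2*(k + 2)*(2*k + 5)/(2*k + 3).
Gosper form: A/B · C(k+1)/C(k) with A=2*k + 4, B=1, C=k + 3/2.
Solve (2*k + 4)·f(k+1) − (1)·f(k) = k + 3/2.
d = 0 from the (1,0,1) case.
A polynomial solution: f(k) = 1/2.
So s_k = (B(k−1)f/C)·t_k = (1/(2*k + 3))·t_k = 2**k*factorial(k + 1).
Check: Δs_k = 2**k*(2*k + 3)*factorial(k + 1). ✓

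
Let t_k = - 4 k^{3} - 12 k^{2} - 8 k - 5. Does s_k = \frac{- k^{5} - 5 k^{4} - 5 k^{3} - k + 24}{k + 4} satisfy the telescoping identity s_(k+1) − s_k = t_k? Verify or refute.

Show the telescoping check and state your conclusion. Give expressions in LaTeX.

Invalid: residual \frac{3 k^{4} + 26 k^{3} + 57 k^{2} + 34 k + 28}{k^{2} + 9 k + 20} ≠ 0.

s_(k+1) = (-k - (k + 1)**5 - 5*(k + 1)**4 - 5*(k + 1)**3 + 23)/(k + 5)
s_(k+1) − s_k = (-4*k**5 - 45*k**4 - 170*k**3 - 260*k**2 - 171*k - 72)/(k**2 + 9*k + 20)
(s_(k+1) − s_k) − t_k = (3*k**4 + 26*k**3 + 57*k**2 + 34*k + 28)/(k**2 + 9*k + 20)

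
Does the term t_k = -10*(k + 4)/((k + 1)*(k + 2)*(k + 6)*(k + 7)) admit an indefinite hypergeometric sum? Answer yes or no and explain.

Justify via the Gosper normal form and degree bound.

r(k) = (k + 1)*(k + 5)*(k + 6)/((k + 3)*(k + 4)*(k + 8)) after simplifying.
Normal form (A,B,C) = (k + 1, k + 8, k**4 + 16*k**3 + 95*k**2 + 248*k + 240).
Key eq: (k + 1)·f(k+1) = (k + 7)·f(k) + (k**4 + 16*k**3 + 95*k**2 + 248*k + 240).
From deg A=1, deg B=1, deg C=4: d=6.
Match coefficients ⇒ f(k) = k*(k + 2)*(k + 3)*(k + 4)*(k + 5)*(k + 7)/12.
Get s_k = R·t_k = 5*k*(-k - 7)/(6*(k**2 + 7*k + 6)) with R(k) = B(k−1)f(k)/C(k) = k*(k + 2)*(k + 7)**2/(12*(k + 4)).
Δs = 10*(-k - 4)/(k**4 + 16*k**3 + 83*k**2 + 152*k + 84), as required.

Yes. s_k = 5*k*(-k - 7)/(6*(k**2 + 7*k + 6)).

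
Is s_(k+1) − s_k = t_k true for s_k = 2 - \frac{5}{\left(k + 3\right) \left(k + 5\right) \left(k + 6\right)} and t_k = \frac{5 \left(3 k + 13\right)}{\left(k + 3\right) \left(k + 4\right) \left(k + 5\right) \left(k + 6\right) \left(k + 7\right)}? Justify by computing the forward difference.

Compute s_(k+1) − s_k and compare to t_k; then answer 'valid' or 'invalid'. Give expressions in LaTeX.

valid (s_(k+1) − s_k reduces to t_k)

s_(k+1) = 2 - 5/((k + 4)*(k + 6)*(k + 7))
s_(k+1) − s_k = 5*(3*k + 13)/(k**5 + 25*k**4 + 245*k**3 + 1175*k**2 + 2754*k + 2520)
(s_(k+1) − s_k) − t_k = 0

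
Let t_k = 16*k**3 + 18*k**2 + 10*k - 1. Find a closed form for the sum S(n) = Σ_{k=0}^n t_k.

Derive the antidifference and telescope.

S(n) = 4*n**4 + 14*n**3 + 18*n**2 + 7*n - 1

Ratio r(k) = (16*k**3 + 66*k**2 + 94*k + 43)/(16*k**3 + 18*k**2 + 10*k - 1).
Normal form (A,B,C) = (1, 1, k**3 + 9*k**2/8 + 5*k/8 - 1/16).
Solve (1)·f(k+1) − (1)·f(k) = k**3 + 9*k**2/8 + 5*k/8 - 1/16.
Degrees (0,0,3) ⇒ d ≤ 4.
A polynomial solution: f(k) = k*(4*k**3 - 2*k**2 - 3)/16.
Certificate R = B(k−1)f/C = k*(4*k**3 - 2*k**2 - 3)/(16*k**3 + 18*k**2 + 10*k - 1) gives s_k = k*(4*k**3 - 2*k**2 - 3).
Check: Δs_k = 16*k**3 + 18*k**2 + 10*k - 1. ✓
Evaluate: s_(n+1) = 4*n**4 + 14*n**3 + 18*n**2 + 7*n - 1; subtract s_(0) = 0 ⇒ S(n) = 4*n**4 + 14*n**3 + 18*n**2 + 7*n - 1.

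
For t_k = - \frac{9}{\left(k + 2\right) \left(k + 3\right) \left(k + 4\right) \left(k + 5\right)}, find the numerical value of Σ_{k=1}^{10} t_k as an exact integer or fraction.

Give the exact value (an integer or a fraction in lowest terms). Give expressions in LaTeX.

Compute t_(k+1)/t_k: get (k + 2)/(k + 6).
So A=k + 2 and B=k + 6, with C=1.
Solve (k + 2)·f(k+1) − (k + 5)·f(k) = 1.
Bound: deg f ≤ 3.
Match coefficients ⇒ f(k) = k*(k**2 + 9*k + 26)/72.
Get s_k = R·t_k = k*(-k**2 - 9*k - 26)/(8*(k + 2)*(k + 3)*(k + 4)) with R(k) = B(k−1)f(k)/C(k) = k*(k + 5)*(k**2 + 9*k + 26)/72.
s_(k+1) − s_k = -9/(k**4 + 14*k**3 + 71*k**2 + 154*k + 120) = t_k.
Σ_(k=1)^(10) t_k = s_(11) − s_(1) = -451/3640 − (-3/40) = -89/1820.

Σ = -89/1820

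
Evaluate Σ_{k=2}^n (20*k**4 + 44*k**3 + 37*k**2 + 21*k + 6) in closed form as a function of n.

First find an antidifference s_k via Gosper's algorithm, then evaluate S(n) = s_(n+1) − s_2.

r(k) = (20*k**4 + 124*k**3 + 289*k**2 + 307*k + 128)/(20*k**4 + 44*k**3 + 37*k**2 + 21*k + 6) after simplifying.
Factor: A=1; B=1; C=k**4 + 11*k**3/5 + 37*k**2/20 + 21*k/20 + 3/10.
Set up (1)·f(k+1) − (1)·f(k) − (k**4 + 11*k**3/5 + 37*k**2/20 + 21*k/20 + 3/10) = 0.
Degrees (0,0,4) ⇒ d ≤ 5.
Solving with deg f ≤ 5: f(k) = k*(4*k**4 + k**3 - 3*k**2 + 3*k + 1)/20.
Get s_k = R·t_k = k*(4*k**4 + k**3 - 3*k**2 + 3*k + 1) with R(k) = B(k−1)f(k)/C(k) = k*(4*k**4 + k**3 - 3*k**2 + 3*k + 1)/(20*k**4 + 44*k**3 + 37*k**2 + 21*k + 6).
Δs = 20*k**4 + 44*k**3 + 37*k**2 + 21*k + 6, as required.
Telescope: S(n) = s_(n+1) − s_(2) = 4*n**5 + 21*n**4 + 41*n**3 + 40*n**2 + 22*n + 6 − (134) = 4*n**5 + 21*n**4 + 41*n**3 + 40*n**2 + 22*n - 128.

S(n) = 4*n**5 + 21*n**4 + 41*n**3 + 40*n**2 + 22*n - 128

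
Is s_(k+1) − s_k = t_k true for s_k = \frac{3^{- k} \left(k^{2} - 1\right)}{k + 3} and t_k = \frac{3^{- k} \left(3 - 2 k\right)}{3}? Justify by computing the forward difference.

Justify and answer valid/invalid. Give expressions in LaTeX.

Invalid: residual \frac{4 \cdot 3^{- k} \left(k^{2} + 3 k - 6\right)}{3 \left(k^{2} + 7 k + 12\right)} ≠ 0.

s_(k+1) = k*(k + 2)/(3*3**k*(k + 4))
s_(k+1) − s_k = (-2*k**3 - 7*k**2 + 9*k + 12)/(3*3**k*(k**2 + 7*k + 12))
(s_(k+1) − s_k) − t_k = 4*(k**2 + 3*k - 6)/(3*3**k*(k**2 + 7*k + 12))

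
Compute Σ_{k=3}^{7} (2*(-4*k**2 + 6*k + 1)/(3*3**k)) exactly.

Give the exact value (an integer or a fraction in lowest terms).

The ratio is (4*k**2 + 2*k - 3)/(3*(4*k**2 - 6*k - 1)).
Take A(k)=1/3, B(k)=1, C(k)=k**2 - 3*k/2 - 1/4.
f must satisfy (1/3)·f(k+1) − (1)·f(k) = k**2 - 3*k/2 - 1/4.
From deg A=0, deg B=0, deg C=2: d=2.
Solve for f: f(k) = -3*k*(2*k - 1)/4 (degree 2 ≤ 2).
R(k) = B(k−1)·f(k)/C(k) = -3*k*(2*k - 1)/(4*k**2 - 6*k - 1); s_k = R·t_k = 2*k*(2*k - 1)/3**k.
Δs = 2*(-4*k**2 + 6*k + 1)/(3*3**k), as required.
Σ_(k=3)^(7) t_k = s_(8) − s_(3) = 80/2187 − (10/9) = -2350/2187.

Σ = -2350/2187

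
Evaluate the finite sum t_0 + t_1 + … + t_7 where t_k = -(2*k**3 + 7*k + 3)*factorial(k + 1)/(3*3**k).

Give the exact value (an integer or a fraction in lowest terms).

Compute t_(k+1)/t_k: get (k + 2)*(7*k + 2*(k + 1)**3 + 10)/(3*(2*k**3 + 7*k + 3)).
Gosper form: A/B · C(k+1)/C(k) with A=k/3 + 2/3, B=1, C=k**3 + 7*k/2 + 3/2.
f must satisfy (k/3 + 2/3)·f(k+1) − (1)·f(k) = k**3 + 7*k/2 + 3/2.
deg f ≤ 2 (via 1,0,3).
Solve for f: f(k) = 3*(2*k**2 - 2*k - 3)/2 (degree 2 ≤ 2).
So s_k = (B(k−1)f/C)·t_k = (3*(2*k**2 - 2*k - 3)/(2*k**3 + 7*k + 3))·t_k = (-2*k**2 + 2*k + 3)*factorial(k + 1)/3**k.
s_(k+1) − s_k = -(2*k**3 + 7*k + 3)*factorial(k + 1)/(3*3**k) = t_k.
Sum = s_(8) − s_(0); s_(8) = -488320/81, s_(0) = 3 ⇒ -488563/81.

Σ = -488563/81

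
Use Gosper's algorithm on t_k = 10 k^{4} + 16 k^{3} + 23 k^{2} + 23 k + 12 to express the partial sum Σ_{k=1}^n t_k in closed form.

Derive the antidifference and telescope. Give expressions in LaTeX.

S(n) = n \left(2 n^{4} + 9 n^{3} + 19 n^{2} + 27 n + 27\right)

Compute t_(k+1)/t_k: get (10*k**4 + 56*k**3 + 131*k**2 + 157*k + 84)/(10*k**4 + 16*k**3 + 23*k**2 + 23*k + 12).
Take A(k)=1, B(k)=1, C(k)=k**4 + 8*k**3/5 + 23*k**2/10 + 23*k/10 + 6/5.
f must satisfy (1)·f(k+1) − (1)·f(k) = k**4 + 8*k**3/5 + 23*k**2/10 + 23*k/10 + 6/5.
Bound: deg f ≤ 5.
Match coefficients ⇒ f(k) = k*(2*k**4 - k**3 + 3*k**2 + 4*k + 4)/10.
Get s_k = R·t_k = k*(2*k**4 - k**3 + 3*k**2 + 4*k + 4) with R(k) = B(k−1)f(k)/C(k) = k*(2*k**4 - k**3 + 3*k**2 + 4*k + 4)/(10*k**4 + 16*k**3 + 23*k**2 + 23*k + 12).
Verify: 10*k**4 + 16*k**3 + 23*k**2 + 23*k + 12 matches t_k.
Σ_(k=1)^n t_k = s_(n+1) − s_(1) = (2*n**5 + 9*n**4 + 19*n**3 + 27*n**2 + 27*n + 12) − (12), i.e. n*(2*n**4 + 9*n**3 + 19*n**2 + 27*n + 27).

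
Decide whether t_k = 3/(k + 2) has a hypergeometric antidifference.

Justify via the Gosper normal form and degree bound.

No — key equation has no polynomial f.

Ratio r(k) = (k + 2)/(k + 3).
A = k + 2, B = k + 3, C = 1.
f must satisfy (k + 2)·f(k+1) − (k + 2)·f(k) = 1.
Degrees (1,1,0) ⇒ d ≤ 0.
Generic f = c0 gives residual -1; -1 = 0 cannot hold, so t_k is not Gosper-summable.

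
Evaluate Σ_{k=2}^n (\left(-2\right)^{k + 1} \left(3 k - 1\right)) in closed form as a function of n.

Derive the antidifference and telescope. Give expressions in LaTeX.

Step 1: r(k) = 2*(-3*k - 2)/(3*k - 1).
So A=-2 and B=1, with C=k - 1/3.
Need (-2)·f(k+1) − (1)·f(k) = k - 1/3.
d = 1 from the (0,0,1) case.
Solve for f: f(k) = -(k - 1)/3 (degree 1 ≤ 1).
Then R = B(k−1)f/C = -(k - 1)/(3*k - 1), so s_k = R(k)·t_k = (-2)**(k + 1)*(1 - k).
Check: Δs_k = (-2)**(k + 1)*(3*k - 1). ✓
Telescope: S(n) = s_(n+1) − s_(2) = -(-2)**(n + 2)*n − (8) = -4*(-2)**n*n - 8.

S(n) = - 4 \left(-2\right)^{n} n - 8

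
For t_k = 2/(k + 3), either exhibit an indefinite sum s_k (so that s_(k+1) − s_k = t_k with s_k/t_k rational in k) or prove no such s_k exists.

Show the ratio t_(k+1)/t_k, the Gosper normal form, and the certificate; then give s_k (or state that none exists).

Compute t_(k+1)/t_k: get (k + 3)/(k + 4).
So A=k + 3 and B=k + 4, with C=1.
Key eq: (k + 3)·f(k+1) = (k + 3)·f(k) + (1).
Bound: deg f ≤ 0.
f = c0 ⇒ A·f(k+1) − B(k−1)·f(k) − C = -1. The system {-1 = 0} is inconsistent; no antidifference.

none — t_k is not Gosper-summable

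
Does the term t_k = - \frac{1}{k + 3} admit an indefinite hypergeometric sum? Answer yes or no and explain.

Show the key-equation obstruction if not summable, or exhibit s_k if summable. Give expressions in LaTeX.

Compute t_(k+1)/t_k: get (k + 3)/(k + 4).
So A=k + 3 and B=k + 4, with C=1.
f must satisfy (k + 3)·f(k+1) − (k + 3)·f(k) = 1.
deg f ≤ 0 (via 1,1,0).
Put f(k) = c0: A·f(k+1) − B(k−1)·f(k) − C = -1; need -1 = 0 — inconsistent ⇒ no f, not summable.

No — t_k has no hypergeometric antidifference.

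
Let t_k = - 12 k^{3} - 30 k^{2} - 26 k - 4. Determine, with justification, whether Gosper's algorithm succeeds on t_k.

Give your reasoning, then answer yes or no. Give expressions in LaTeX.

The ratio is (6*k**3 + 33*k**2 + 61*k + 36)/(6*k**3 + 15*k**2 + 13*k + 2).
So A=1 and B=1, with C=k**3 + 5*k**2/2 + 13*k/6 + 1/3.
Need (1)·f(k+1) − (1)·f(k) = k**3 + 5*k**2/2 + 13*k/6 + 1/3.
Bound: deg f ≤ 4.
A polynomial solution: f(k) = k*(3*k**3 + 4*k**2 + k - 4)/12.
Then R = B(k−1)f/C = k*(3*k**3 + 4*k**2 + k - 4)/(2*(6*k**3 + 15*k**2 + 13*k + 2)), so s_k = R(k)·t_k = k*(-3*k**3 - 4*k**2 - k + 4).
s_(k+1) − s_k = -12*k**3 - 30*k**2 - 26*k - 4 = t_k.

Yes. s_k = k \left(- 3 k^{3} - 4 k^{2} - k + 4\right).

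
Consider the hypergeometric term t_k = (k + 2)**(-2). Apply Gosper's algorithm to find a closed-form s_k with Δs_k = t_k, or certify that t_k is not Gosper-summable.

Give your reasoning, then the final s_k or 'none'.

t_(k+1)/t_k = (k + 2)**2/(k + 3)**2.
A = k**2 + 4*k + 4, B = k**2 + 6*k + 9, C = 1.
Solve (k**2 + 4*k + 4)·f(k+1) − (k**2 + 4*k + 4)·f(k) = 1.
deg f ≤ 0 (via 2,2,0).
Generic f = c0 gives residual -1; -1 = 0 cannot hold, so t_k is not Gosper-summable.

none — t_k is not Gosper-summable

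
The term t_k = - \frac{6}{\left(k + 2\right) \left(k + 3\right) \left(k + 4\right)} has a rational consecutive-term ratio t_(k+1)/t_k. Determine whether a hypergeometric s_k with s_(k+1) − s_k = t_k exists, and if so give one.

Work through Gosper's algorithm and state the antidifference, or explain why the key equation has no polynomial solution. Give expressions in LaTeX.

Step 1: r(k) = (k + 2)/(k + 5).
Take A(k)=k + 2, B(k)=k + 5, C(k)=1.
Need (k + 2)·f(k+1) − (k + 4)·f(k) = 1.
Bound: deg f ≤ 2.
Solve for f: f(k) = k*(k + 5)/12 (degree 2 ≤ 2).
So s_k = (B(k−1)f/C)·t_k = (k*(k + 4)*(k + 5)/12)·t_k = k*(-k - 5)/(2*(k + 2)*(k + 3)).
Δs = -6/(k**3 + 9*k**2 + 26*k + 24), as required.

s_k = \frac{k \left(- k - 5\right)}{2 \left(k + 2\right) \left(k + 3\right)}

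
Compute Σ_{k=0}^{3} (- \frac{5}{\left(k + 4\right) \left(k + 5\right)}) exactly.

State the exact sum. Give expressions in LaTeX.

The ratio is (k + 4)/(k + 6).
Factor: A=k + 4; B=k + 6; C=1.
Solve (k + 4)·f(k+1) − (k + 5)·f(k) = 1.
From deg A=1, deg B=1, deg C=0: d=1.
Coefficient equations give f(k) = k/4.
R(k) = B(k−1)·f(k)/C(k) = k*(k + 5)/4; s_k = R·t_k = -5*k/(4*k + 16).
Δs = -5/(k**2 + 9*k + 20), as required.
Telescoping: Σ = s_(4) − s_(0) = -5/8 − (0) = -5/8.

Σ = -5/8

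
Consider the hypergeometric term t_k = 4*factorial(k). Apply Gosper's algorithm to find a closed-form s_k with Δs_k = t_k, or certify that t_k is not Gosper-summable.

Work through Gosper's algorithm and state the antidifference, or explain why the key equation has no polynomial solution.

t_(k+1)/t_k = k + 1.
Normal form (A,B,C) = (k + 1, 1, 1).
Solve (k + 1)·f(k+1) − (1)·f(k) = 1.
d = -1 from the (1,0,0) case.
d = -1 < 0 ⇒ no nonzero polynomial f; not summable.

none — t_k is not Gosper-summable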